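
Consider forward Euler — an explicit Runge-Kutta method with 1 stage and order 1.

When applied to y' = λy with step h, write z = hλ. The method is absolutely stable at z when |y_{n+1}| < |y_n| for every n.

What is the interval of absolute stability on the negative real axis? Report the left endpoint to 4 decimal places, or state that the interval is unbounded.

(-2.0000, 0).

With y'=λy (z=hλ):
  order 1, 1-stage ⇒ R(z)=1+z
  (e.g. R(-1.51)=-0.51000, |R|=0.51000)

Solve |R(x)|<1 on ℝ⁻.
x=-1.51: |R|=0.5100
|R(-2.12)|=1.1200 |R(-2.09)|=1.0900 |R(-1.01)|=0.0100
Bisect:
  x_lo=-2.7970 |R|=1.7970  x_hi=-0.3099 |R|=0.6901
  mid=-1.55347 |R|=0.55347 →hi
  mid=-2.17525 |R|=1.17525 →lo
  mid=-1.86436 |R|=0.86436 →hi
  mid=-2.01981 |R|=1.01981 →lo
  mid=-1.94209 |R|=0.94209 →hi
  mid=-1.98095 |R|=0.98095 →hi
  mid=-2.00038 |R|=1.00038 →lo
  mid=-1.99066 |R|=0.99066 →hi
  mid=-1.99552 |R|=0.99552 →hi
  ...
  [-2.00007,-1.99992] ⇒ x*=-2.0000
Stable set (-2.0000, 0).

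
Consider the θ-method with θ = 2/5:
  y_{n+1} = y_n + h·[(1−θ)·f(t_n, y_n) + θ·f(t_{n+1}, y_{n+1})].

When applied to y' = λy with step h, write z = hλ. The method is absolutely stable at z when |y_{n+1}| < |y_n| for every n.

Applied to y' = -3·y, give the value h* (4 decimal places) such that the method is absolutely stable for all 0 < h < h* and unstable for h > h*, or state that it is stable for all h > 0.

Test eqn y'=λy, z=hλ:
  y_{n+1} = y_n + z·[3/5·y_n + 2/5·y_{n+1}] ⇒ (1 − 2/5z)y_{n+1} = (1 + 3/5z)y_n
  so R(z) = (1 + 3/5z)/(1 − 2/5z).

Solve |R(x)|<1 on ℝ⁻.
x=-1.33: |R|=0.1319
R=−1: 1+3/5x = −1+2/5x ⇒ -1/5x=2 ⇒ x=2/(-1/5)=-10.0000
Confirm numerically:
  x=-9.730: |R|=0.98896 <1
  x=-9.729: |R|=0.98892 <1
  x=-9.318: |R|=0.97115 <1
  x=-4.324: |R|=0.58411 <1
  x=-10.402: |R|=1.01558 >1
  x=-10.249: |R|=1.00977 >1
Stable set (-10.0000, 0).

(-10.0000,0); λ=-3 ⇒ h* = (10)/3 = 3.3333.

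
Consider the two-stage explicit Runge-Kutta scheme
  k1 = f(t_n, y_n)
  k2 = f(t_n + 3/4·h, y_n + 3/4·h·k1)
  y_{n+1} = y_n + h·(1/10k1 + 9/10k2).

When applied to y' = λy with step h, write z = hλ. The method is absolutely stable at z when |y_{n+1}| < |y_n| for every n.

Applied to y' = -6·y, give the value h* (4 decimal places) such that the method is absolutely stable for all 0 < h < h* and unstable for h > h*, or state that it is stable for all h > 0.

Set f=λy, z=hλ:
  k1=λy_n ⇒ h·k1=z·y_n;  k2=λ(1+3/4z)y_n ⇒ h·k2=z(1+3/4z)y_n
  y_{n+1}/y_n = 1 + 1/10z + 9/10z(1+3/4z) = 1 + z + 27/40z²
  Hence R(z) = 1 + z + 27/40z².

Solve |R(x)|<1 on ℝ⁻.
x=-1.1: |R|=0.7168
R=1: x+27/40x²=0 ⇒ x=−40/27=-1.4815; min R=1−1/(4·27/40)=0.6296>−1
Confirm numerically:
  x=-1.365: |R|=0.89268 <1
  x=-1.353: |R|=0.88266 <1
  x=-1.048: |R|=0.69336 <1
  x=-0.674: |R|=0.63264 <1
  x=-1.917: |R|=1.56355 >1
  x=-1.633: |R|=1.16702 >1
Interval (-1.4815, 0).

(-1.4815,0); λ=-6 ⇒ h* = (40/27)/6 = 0.2469.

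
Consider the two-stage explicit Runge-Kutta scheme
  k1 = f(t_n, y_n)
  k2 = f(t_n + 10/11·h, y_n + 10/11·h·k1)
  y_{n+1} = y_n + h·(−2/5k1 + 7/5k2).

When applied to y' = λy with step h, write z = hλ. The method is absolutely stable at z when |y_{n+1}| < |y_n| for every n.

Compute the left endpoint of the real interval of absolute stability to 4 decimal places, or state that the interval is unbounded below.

Test eqn y'=λy, z=hλ:
  k1=λy_n ⇒ h·k1=z·y_n;  k2=λ(1+10/11z)y_n ⇒ h·k2=z(1+10/11z)y_n
  y_{n+1}/y_n = 1 − 2/5z + 7/5z(1+10/11z) = 1 + z + 14/11z²
  Hence R(z) = 1 + z + 14/11z².

Find x<0 with |R(x)|<1.
x=-1.59: |R|=2.6276
R=1: x+14/11x²=0 ⇒ x=−11/14=-0.7857; min R=1−1/(4·14/11)=0.8036>−1
Confirm numerically:
  x=-0.698: |R|=0.92208 <1
  x=-0.584: |R|=0.85007 <1
  x=-0.465: |R|=0.81020 <1
  x=-0.427: |R|=0.80506 <1
  x=-1.052: |R|=1.35653 >1
  x=-1.012: |R|=1.29146 >1
Stable set (-0.7857, 0).

left endpoint -0.7857.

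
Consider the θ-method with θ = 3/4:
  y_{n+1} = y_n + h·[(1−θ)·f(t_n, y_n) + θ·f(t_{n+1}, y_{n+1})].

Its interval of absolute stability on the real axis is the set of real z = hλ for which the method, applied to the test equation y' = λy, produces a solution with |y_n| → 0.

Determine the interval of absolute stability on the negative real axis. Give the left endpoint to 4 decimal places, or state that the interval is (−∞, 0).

On y'=λy, z=hλ:
  y_{n+1} = y_n + z·[1/4·y_n + 3/4·y_{n+1}] ⇒ (1 − 3/4z)y_{n+1} = (1 + 1/4z)y_n
  ⇒ R(z) = (1 + 1/4z)/(1 − 3/4z).

Find x<0 with |R(x)|<1.
x=-0.65: |R|=0.5630
x=-2: |R|=0.2000
x=-10: |R|=0.1765
x=-100: |R|=0.3158
θ=3/4≥1/2 ⇒ |1+1/4x|<|1−3/4x| ∀x<0 ⇒ interval (−∞,0).

(−∞, 0) — no finite endpoint.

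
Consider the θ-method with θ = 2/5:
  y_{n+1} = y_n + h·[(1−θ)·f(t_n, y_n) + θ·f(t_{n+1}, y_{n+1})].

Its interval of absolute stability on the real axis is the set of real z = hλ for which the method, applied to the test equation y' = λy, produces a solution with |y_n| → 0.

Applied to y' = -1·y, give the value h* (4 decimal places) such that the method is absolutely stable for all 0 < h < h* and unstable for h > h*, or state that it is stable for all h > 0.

Set f=λy, z=hλ:
  y_{n+1} = y_n + z·[3/5·y_n + 2/5·y_{n+1}] ⇒ (1 − 2/5z)y_{n+1} = (1 + 3/5z)y_n
  so R(z) = (1 + 3/5z)/(1 − 2/5z).

Boundary: |R(x)|=1, x<0.
x=-1.52: |R|=0.0547
R=−1: 1+3/5x = −1+2/5x ⇒ -1/5x=2 ⇒ x=2/(-1/5)=-10.0000
Confirm numerically:
  x=-7.381: |R|=0.86747 <1
  x=-7.377: |R|=0.86722 <1
  x=-4.735: |R|=0.63614 <1
  x=-4.144: |R|=0.55930 <1
  x=-10.541: |R|=1.02074 >1
  x=-10.424: |R|=1.01640 >1
  x=-10.116: |R|=1.00460 >1
Stable set (-10.0000, 0).

(-10.0000,0); λ=-1 ⇒ h* = (10)/1 = 10.0000.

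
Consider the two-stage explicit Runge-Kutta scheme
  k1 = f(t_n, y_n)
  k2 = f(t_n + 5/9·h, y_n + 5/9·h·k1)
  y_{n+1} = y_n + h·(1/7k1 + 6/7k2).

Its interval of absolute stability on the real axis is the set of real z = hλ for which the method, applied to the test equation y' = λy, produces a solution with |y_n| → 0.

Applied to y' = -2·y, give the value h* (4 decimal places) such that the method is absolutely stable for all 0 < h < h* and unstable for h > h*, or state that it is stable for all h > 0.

Test eqn y'=λy, z=hλ:
  k1=λy_n ⇒ h·k1=z·y_n;  k2=λ(1+5/9z)y_n ⇒ h·k2=z(1+5/9z)y_n
  y_{n+1}/y_n = 1 + 1/7z + 6/7z(1+5/9z) = 1 + z + 10/21z²
  Hence R(z) = 1 + z + 10/21z².

Find x<0 with |R(x)|<1.
x=-1.45: |R|=0.5512
R=1: x+10/21x²=0 ⇒ x=−21/10=-2.1000; min R=1−1/(4·10/21)=0.4750>−1
Confirm numerically:
  x=-2.043: |R|=0.94455 <1
  x=-1.793: |R|=0.73788 <1
  x=-1.238: |R|=0.49183 <1
  x=-0.937: |R|=0.48108 <1
  x=-2.623: |R|=1.65325 >1
  x=-2.558: |R|=1.55789 >1
  x=-2.243: |R|=1.15274 >1
Stable set (-2.1000, 0).

(-2.1000,0); λ=-2 ⇒ h* = (21/10)/2 = 1.0500.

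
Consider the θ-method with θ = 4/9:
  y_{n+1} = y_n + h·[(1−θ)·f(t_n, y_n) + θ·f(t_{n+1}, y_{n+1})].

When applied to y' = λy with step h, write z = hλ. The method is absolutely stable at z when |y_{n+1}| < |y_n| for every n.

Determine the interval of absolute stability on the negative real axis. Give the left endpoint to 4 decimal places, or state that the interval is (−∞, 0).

On y'=λy, z=hλ:
  y_{n+1} = y_n + z·[5/9·y_n + 4/9·y_{n+1}] ⇒ (1 − 4/9z)y_{n+1} = (1 + 5/9z)y_n
  ⇒ R(z) = (1 + 5/9z)/(1 − 4/9z).

Solve |R(x)|<1 on ℝ⁻.
x=-0.62: |R|=0.5139
R=−1: 1+5/9x = −1+4/9x ⇒ -1/9x=2 ⇒ x=2/(-1/9)=-18.0000
Confirm numerically:
  x=-16.206: |R|=0.97570 <1
  x=-15.213: |R|=0.96010 <1
  x=-13.981: |R|=0.93810 <1
  x=-9.430: |R|=0.81657 <1
  x=-18.453: |R|=1.00547 >1
  x=-18.263: |R|=1.00321 >1
  x=-18.229: |R|=1.00280 >1
So |R|<1 on (-18.0000, 0).

z∈(-18.0000,0).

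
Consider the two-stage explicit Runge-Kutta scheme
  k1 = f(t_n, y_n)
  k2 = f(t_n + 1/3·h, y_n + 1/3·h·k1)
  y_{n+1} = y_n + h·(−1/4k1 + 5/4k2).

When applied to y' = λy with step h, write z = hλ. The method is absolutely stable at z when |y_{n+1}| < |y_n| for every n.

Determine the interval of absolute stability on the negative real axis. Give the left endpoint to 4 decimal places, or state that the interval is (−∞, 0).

z∈(-2.4000,0).

Test eqn y'=λy, z=hλ:
  k1=λy_n ⇒ h·k1=z·y_n;  k2=λ(1+1/3z)y_n ⇒ h·k2=z(1+1/3z)y_n
  y_{n+1}/y_n = 1 − 1/4z + 5/4z(1+1/3z) = 1 + z + 5/12z²
  so R(z) = 1 + z + 5/12z².

Need |R(x)|<1, x<0.
x=-1.43: |R|=0.4220
R=1: x+5/12x²=0 ⇒ x=−12/5=-2.4000; min R=1−1/(4·5/12)=0.4000>−1
Confirm numerically:
  x=-2.163: |R|=0.78640 <1
  x=-2.068: |R|=0.71393 <1
  x=-1.890: |R|=0.59837 <1
  x=-1.442: |R|=0.42440 <1
  x=-2.845: |R|=1.52751 >1
  x=-2.824: |R|=1.49891 >1
Stable set (-2.4000, 0).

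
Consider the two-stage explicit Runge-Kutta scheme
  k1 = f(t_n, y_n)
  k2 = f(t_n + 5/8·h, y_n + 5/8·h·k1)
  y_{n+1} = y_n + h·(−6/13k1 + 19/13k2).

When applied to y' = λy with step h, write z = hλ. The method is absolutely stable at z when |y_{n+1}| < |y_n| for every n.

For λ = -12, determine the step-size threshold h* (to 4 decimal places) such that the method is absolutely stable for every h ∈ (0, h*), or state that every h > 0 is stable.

(-1.0947,0); λ=-12 ⇒ h* = (104/95)/12 = 0.0912.

Set f=λy, z=hλ:
  k1=λy_n ⇒ h·k1=z·y_n;  k2=λ(1+5/8z)y_n ⇒ h·k2=z(1+5/8z)y_n
  y_{n+1}/y_n = 1 − 6/13z + 19/13z(1+5/8z) = 1 + z + 95/104z²
  Hence R(z) = 1 + z + 95/104z².

Solve |R(x)|<1 on ℝ⁻.
x=-0.72: |R|=0.7535
R=1: x+95/104x²=0 ⇒ x=−104/95=-1.0947; min R=1−1/(4·95/104)=0.7263>−1
Confirm numerically:
  x=-0.850: |R|=0.80998 <1
  x=-0.844: |R|=0.80669 <1
  x=-0.802: |R|=0.78554 <1
  x=-0.633: |R|=0.73301 <1
  x=-1.689: |R|=1.91685 >1
  x=-1.440: |R|=1.45415 >1
  x=-1.424: |R|=1.42830 >1
Stable set (-1.0947, 0).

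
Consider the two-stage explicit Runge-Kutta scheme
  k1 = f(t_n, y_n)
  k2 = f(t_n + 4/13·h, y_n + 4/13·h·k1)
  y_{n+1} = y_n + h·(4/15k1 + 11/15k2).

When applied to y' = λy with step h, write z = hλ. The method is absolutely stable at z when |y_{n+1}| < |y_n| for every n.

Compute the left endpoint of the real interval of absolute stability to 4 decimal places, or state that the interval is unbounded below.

On y'=λy, z=hλ:
  k1=λy_n ⇒ h·k1=z·y_n;  k2=λ(1+4/13z)y_n ⇒ h·k2=z(1+4/13z)y_n
  y_{n+1}/y_n = 1 + 4/15z + 11/15z(1+4/13z) = 1 + z + 44/195z²
  R(z) = 1 + z + 44/195z².

Need |R(x)|<1, x<0.
x=-0.41: |R|=0.6279
R=1: x+44/195x²=0 ⇒ x=−195/44=-4.4318; min R=1−1/(4·44/195)=-0.1080>−1
Confirm numerically:
  x=-4.057: |R|=0.65688 <1
  x=-3.977: |R|=0.59186 <1
  x=-3.850: |R|=0.49456 <1
  x=-3.748: |R|=0.42169 <1
  x=-5.011: |R|=1.65487 >1
  x=-4.970: |R|=1.60354 >1
  x=-4.754: |R|=1.34560 >1
Stable set (-4.4318, 0).

z* = -4.4318.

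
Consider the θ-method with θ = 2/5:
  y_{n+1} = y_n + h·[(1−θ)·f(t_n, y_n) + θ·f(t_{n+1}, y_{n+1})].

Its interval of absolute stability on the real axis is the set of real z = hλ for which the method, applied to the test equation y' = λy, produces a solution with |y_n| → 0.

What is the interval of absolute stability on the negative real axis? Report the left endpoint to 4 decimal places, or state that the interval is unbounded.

z∈(-10.0000,0).

Set f=λy, z=hλ:
  y_{n+1} = y_n + z·[3/5·y_n + 2/5·y_{n+1}] ⇒ (1 − 2/5z)y_{n+1} = (1 + 3/5z)y_n
  Hence R(z) = (1 + 3/5z)/(1 − 2/5z).

Find x<0 with |R(x)|<1.
x=-0.31: |R|=0.7242
R=−1: 1+3/5x = −1+2/5x ⇒ -1/5x=2 ⇒ x=2/(-1/5)=-10.0000
Confirm numerically:
  x=-9.817: |R|=0.99257 <1
  x=-9.226: |R|=0.96700 <1
  x=-8.567: |R|=0.93526 <1
  x=-4.134: |R|=0.55788 <1
  x=-10.457: |R|=1.01764 >1
  x=-10.101: |R|=1.00401 >1
  x=-10.037: |R|=1.00148 >1
So |R|<1 on (-10.0000, 0).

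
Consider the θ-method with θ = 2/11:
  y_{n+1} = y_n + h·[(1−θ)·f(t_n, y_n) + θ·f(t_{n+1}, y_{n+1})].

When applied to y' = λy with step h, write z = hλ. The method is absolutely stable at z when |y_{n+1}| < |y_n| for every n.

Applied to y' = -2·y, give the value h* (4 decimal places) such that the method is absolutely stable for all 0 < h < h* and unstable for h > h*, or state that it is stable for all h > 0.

(-3.1429,0); λ=-2 ⇒ h* = (22/7)/2 = 1.5714.

On y'=λy, z=hλ:
  y_{n+1} = y_n + z·[9/11·y_n + 2/11·y_{n+1}] ⇒ (1 − 2/11z)y_{n+1} = (1 + 9/11z)y_n
  ⇒ R(z) = (1 + 9/11z)/(1 − 2/11z).

Find x<0 with |R(x)|<1.
x=-1.31: |R|=0.0580
R=−1: 1+9/11x = −1+2/11x ⇒ -7/11x=2 ⇒ x=2/(-7/11)=-3.1429
Confirm numerically:
  x=-2.374: |R|=0.65824 <1
  x=-1.782: |R|=0.34592 <1
  x=-1.373: |R|=0.09872 <1
  x=-1.280: |R|=0.03835 <1
  x=-3.740: |R|=1.22619 >1
  x=-3.733: |R|=1.22371 >1
  x=-3.429: |R|=1.11216 >1
So |R|<1 on (-3.1429, 0).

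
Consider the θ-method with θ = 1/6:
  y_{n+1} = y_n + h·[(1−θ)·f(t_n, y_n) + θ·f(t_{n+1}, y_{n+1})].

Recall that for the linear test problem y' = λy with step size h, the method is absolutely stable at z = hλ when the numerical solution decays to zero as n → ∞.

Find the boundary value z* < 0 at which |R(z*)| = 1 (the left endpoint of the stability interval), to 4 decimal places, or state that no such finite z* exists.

z* = -3.0000.

Set f=λy, z=hλ:
  y_{n+1} = y_n + z·[5/6·y_n + 1/6·y_{n+1}] ⇒ (1 − 1/6z)y_{n+1} = (1 + 5/6z)y_n
  Hence R(z) = (1 + 5/6z)/(1 − 1/6z).

Need |R(x)|<1, x<0.
x=-1.77: |R|=0.3668
R=−1: 1+5/6x = −1+1/6x ⇒ -2/3x=2 ⇒ x=2/(-2/3)=-3.0000
Confirm numerically:
  x=-1.875: |R|=0.42857 <1
  x=-1.675: |R|=0.30945 <1
  x=-1.570: |R|=0.24439 <1
  x=-1.532: |R|=0.22039 <1
  x=-3.533: |R|=1.22364 >1
  x=-3.395: |R|=1.16817 >1
  x=-3.201: |R|=1.08738 >1
Interval (-3.0000, 0).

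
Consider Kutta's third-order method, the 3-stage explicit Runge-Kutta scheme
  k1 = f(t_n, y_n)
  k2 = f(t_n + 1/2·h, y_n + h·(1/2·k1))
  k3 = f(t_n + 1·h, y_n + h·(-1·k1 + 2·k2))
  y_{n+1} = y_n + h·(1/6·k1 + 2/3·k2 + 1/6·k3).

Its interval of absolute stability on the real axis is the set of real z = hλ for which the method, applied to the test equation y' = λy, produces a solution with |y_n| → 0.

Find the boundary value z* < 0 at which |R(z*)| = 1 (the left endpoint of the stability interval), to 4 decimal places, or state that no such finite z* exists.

On y'=λy, z=hλ:
  order 3, 3-stage ⇒ R(z)=1+z+z^2/2+z^3/6
  (e.g. R(-1.3)=0.17883, |R|=0.17883)

Find x<0 with |R(x)|<1.
x=-1.3: |R|=0.1788
|R(-1.99)|=0.3234 |R(-1.94)|=0.2751 |R(-1.18)|=0.2424
Bisect:
  x_lo=-3.3776 |R|=3.0955  x_hi=-0.2140 |R|=0.8073
  mid=-1.79578 |R|=0.14854 →hi
  mid=-2.58668 |R|=1.12576 →lo
  mid=-2.19123 |R|=0.54401 →hi
  mid=-2.38895 |R|=0.80773 →hi
  mid=-2.48782 |R|=0.95948 →hi
  mid=-2.53725 |R|=1.04074 →lo
  mid=-2.51253 |R|=0.99965 →hi
  mid=-2.52489 |R|=1.02008 →lo
  mid=-2.51871 |R|=1.00983 →lo
  ...
  [-2.51292,-2.51272] ⇒ x*=-2.5127
Interval (-2.5127, 0).

z* = -2.5127.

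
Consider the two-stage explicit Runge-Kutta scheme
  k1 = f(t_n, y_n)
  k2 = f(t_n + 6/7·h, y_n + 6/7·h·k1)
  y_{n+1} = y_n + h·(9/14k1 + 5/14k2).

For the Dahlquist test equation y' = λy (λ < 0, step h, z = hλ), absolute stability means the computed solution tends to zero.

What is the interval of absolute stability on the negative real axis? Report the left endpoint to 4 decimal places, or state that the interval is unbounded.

Set f=λy, z=hλ:
  k1=λy_n ⇒ h·k1=z·y_n;  k2=λ(1+6/7z)y_n ⇒ h·k2=z(1+6/7z)y_n
  y_{n+1}/y_n = 1 + 9/14z + 5/14z(1+6/7z) = 1 + z + 15/49z²
  so R(z) = 1 + z + 15/49z².

Solve |R(x)|<1 on ℝ⁻.
x=-0.98: |R|=0.3140
R=1: x+15/49x²=0 ⇒ x=−49/15=-3.2667; min R=1−1/(4·15/49)=0.1833>−1
Confirm numerically:
  x=-3.055: |R|=0.80205 <1
  x=-2.322: |R|=0.32852 <1
  x=-2.295: |R|=0.31735 <1
  x=-1.923: |R|=0.20902 <1
  x=-3.786: |R|=1.60190 >1
  x=-3.310: |R|=1.04391 >1
Interval (-3.2667, 0).

(-3.2667, 0).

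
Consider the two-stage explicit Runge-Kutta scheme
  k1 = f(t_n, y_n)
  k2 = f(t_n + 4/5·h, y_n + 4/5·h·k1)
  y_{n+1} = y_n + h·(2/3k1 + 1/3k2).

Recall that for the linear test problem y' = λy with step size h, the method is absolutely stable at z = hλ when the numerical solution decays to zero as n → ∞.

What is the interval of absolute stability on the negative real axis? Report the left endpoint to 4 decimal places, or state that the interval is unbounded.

z∈(-3.7500,0).

With y'=λy (z=hλ):
  k1=λy_n ⇒ h·k1=z·y_n;  k2=λ(1+4/5z)y_n ⇒ h·k2=z(1+4/5z)y_n
  y_{n+1}/y_n = 1 + 2/3z + 1/3z(1+4/5z) = 1 + z + 4/15z²
  R(z) = 1 + z + 4/15z².

Boundary: |R(x)|=1, x<0.
x=-1.63: |R|=0.0785
R=1: x+4/15x²=0 ⇒ x=−15/4=-3.7500; min R=1−1/(4·4/15)=0.0625>−1
Confirm numerically:
  x=-3.715: |R|=0.96533 <1
  x=-3.526: |R|=0.78938 <1
  x=-3.123: |R|=0.47783 <1
  x=-3.081: |R|=0.45035 <1
  x=-4.324: |R|=1.66186 >1
  x=-4.267: |R|=1.58828 >1
Stable set (-3.7500, 0).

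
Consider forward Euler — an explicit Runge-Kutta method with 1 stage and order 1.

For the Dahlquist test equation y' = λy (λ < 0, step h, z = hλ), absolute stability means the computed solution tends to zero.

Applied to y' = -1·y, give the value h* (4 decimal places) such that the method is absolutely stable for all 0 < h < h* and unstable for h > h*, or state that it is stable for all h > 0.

On y'=λy, z=hλ:
  order 1, 1-stage ⇒ R(z)=1+z
  (e.g. R(-0.75)=0.25000, |R|=0.25000)

Solve |R(x)|<1 on ℝ⁻.
x=-0.75: |R|=0.2500
|R(-1.2)|=0.2000 |R(-0.94)|=0.0600 |R(-0.83)|=0.1700
Bisect:
  x_lo=-2.6388 |R|=1.6388  x_hi=-0.2339 |R|=0.7661
  mid=-1.43631 |R|=0.43631 →hi
  mid=-2.03753 |R|=1.03753 →lo
  mid=-1.73692 |R|=0.73692 →hi
  mid=-1.88723 |R|=0.88723 →hi
  mid=-1.96238 |R|=0.96238 →hi
  mid=-1.99996 |R|=0.99996 →hi
  mid=-2.01875 |R|=1.01875 →lo
  mid=-2.00935 |R|=1.00935 →lo
  mid=-2.00465 |R|=1.00465 →lo
  ...
  [-2.00010,-1.99996] ⇒ x*=-2.0000
So |R|<1 on (-2.0000, 0).

(-2.0000,0); λ=-1 ⇒ h* = 2.0000.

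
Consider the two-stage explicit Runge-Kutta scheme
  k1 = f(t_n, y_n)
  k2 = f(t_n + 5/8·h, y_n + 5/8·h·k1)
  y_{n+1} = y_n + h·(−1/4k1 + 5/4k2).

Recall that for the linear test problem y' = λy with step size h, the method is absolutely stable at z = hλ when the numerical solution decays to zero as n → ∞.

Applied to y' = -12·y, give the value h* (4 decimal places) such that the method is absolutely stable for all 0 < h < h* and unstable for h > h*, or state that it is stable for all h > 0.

Test eqn y'=λy, z=hλ:
  k1=λy_n ⇒ h·k1=z·y_n;  k2=λ(1+5/8z)y_n ⇒ h·k2=z(1+5/8z)y_n
  y_{n+1}/y_n = 1 − 1/4z + 5/4z(1+5/8z) = 1 + z + 25/32z²
  R(z) = 1 + z + 25/32z².

Find x<0 with |R(x)|<1.
x=-1.52: |R|=1.2850
R=1: x+25/32x²=0 ⇒ x=−32/25=-1.2800; min R=1−1/(4·25/32)=0.6800>−1
Confirm numerically:
  x=-1.251: |R|=0.97166 <1
  x=-1.240: |R|=0.96125 <1
  x=-1.107: |R|=0.85038 <1
  x=-0.909: |R|=0.73653 <1
  x=-1.622: |R|=1.43338 >1
  x=-1.517: |R|=1.28088 >1
So |R|<1 on (-1.2800, 0).

(-1.2800,0); λ=-12 ⇒ h* = (32/25)/12 = 0.1067.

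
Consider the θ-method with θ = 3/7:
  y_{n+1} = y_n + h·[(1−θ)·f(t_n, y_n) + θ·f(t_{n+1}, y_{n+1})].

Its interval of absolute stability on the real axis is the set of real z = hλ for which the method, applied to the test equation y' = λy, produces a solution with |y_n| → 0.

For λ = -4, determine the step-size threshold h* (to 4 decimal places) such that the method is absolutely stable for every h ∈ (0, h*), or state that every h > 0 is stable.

On y'=λy, z=hλ:
  y_{n+1} = y_n + z·[4/7·y_n + 3/7·y_{n+1}] ⇒ (1 − 3/7z)y_{n+1} = (1 + 4/7z)y_n
  R(z) = (1 + 4/7z)/(1 − 3/7z).

Need |R(x)|<1, x<0.
x=-1.67: |R|=0.0266
R=−1: 1+4/7x = −1+3/7x ⇒ -1/7x=2 ⇒ x=2/(-1/7)=-14.0000
Confirm numerically:
  x=-13.032: |R|=0.97900 <1
  x=-10.791: |R|=0.91850 <1
  x=-8.569: |R|=0.83395 <1
  x=-14.542: |R|=1.01071 >1
  x=-14.314: |R|=1.00629 >1
Stable set (-14.0000, 0).

(-14.0000,0); λ=-4 ⇒ h* = (14)/4 = 3.5000.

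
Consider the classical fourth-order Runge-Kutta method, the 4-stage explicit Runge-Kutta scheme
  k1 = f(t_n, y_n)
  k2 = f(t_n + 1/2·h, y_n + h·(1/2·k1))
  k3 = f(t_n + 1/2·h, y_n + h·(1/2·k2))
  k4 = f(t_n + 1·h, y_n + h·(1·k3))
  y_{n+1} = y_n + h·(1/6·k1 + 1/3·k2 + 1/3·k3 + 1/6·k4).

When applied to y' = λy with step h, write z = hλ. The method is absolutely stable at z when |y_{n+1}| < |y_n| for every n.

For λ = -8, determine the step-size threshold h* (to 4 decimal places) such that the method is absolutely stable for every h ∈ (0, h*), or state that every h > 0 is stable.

(-2.7853,0); λ=-8 ⇒ h* = 0.3482.

With y'=λy (z=hλ):
  order 4, 4-stage ⇒ R(z)=1+z+z^2/2+z^3/6+z^4/24
  (e.g. R(-0.46)=0.63144, |R|=0.63144)

Find x<0 with |R(x)|<1.
x=-0.46: |R|=0.6314
|R(-3.08)|=1.5432 |R(-1.66)|=0.2718 |R(-1.26)|=0.3054
Bisect:
  x_lo=-3.0869 |R|=1.5585  x_hi=-0.3637 |R|=0.6951
  mid=-1.72532 |R|=0.27628 →hi
  mid=-2.40611 |R|=0.56346 →hi
  mid=-2.74650 |R|=0.94307 →hi
  mid=-2.91670 |R|=1.21688 →lo
  mid=-2.83160 |R|=1.07209 →lo
  mid=-2.78905 |R|=1.00568 →lo
  mid=-2.76778 |R|=0.97391 →hi
  mid=-2.77841 |R|=0.98968 →hi
  ...
  [-2.78539,-2.78523] ⇒ x*=-2.7853
Stable set (-2.7853, 0).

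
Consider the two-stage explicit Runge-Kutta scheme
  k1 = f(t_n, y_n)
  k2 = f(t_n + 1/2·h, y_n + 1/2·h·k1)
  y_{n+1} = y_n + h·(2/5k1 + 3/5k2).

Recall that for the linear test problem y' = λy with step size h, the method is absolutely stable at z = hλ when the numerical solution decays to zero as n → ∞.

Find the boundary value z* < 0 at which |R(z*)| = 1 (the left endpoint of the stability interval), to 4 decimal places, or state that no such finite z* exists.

On y'=λy, z=hλ:
  k1=λy_n ⇒ h·k1=z·y_n;  k2=λ(1+1/2z)y_n ⇒ h·k2=z(1+1/2z)y_n
  y_{n+1}/y_n = 1 + 2/5z + 3/5z(1+1/2z) = 1 + z + 3/10z²
  ⇒ R(z) = 1 + z + 3/10z².

Need |R(x)|<1, x<0.
x=-1.16: |R|=0.2437
R=1: x+3/10x²=0 ⇒ x=−10/3=-3.3333; min R=1−1/(4·3/10)=0.1667>−1
Confirm numerically:
  x=-3.114: |R|=0.79510 <1
  x=-2.596: |R|=0.42576 <1
  x=-1.633: |R|=0.16701 <1
  x=-1.557: |R|=0.17027 <1
  x=-3.835: |R|=1.57717 >1
  x=-3.670: |R|=1.37067 >1
  x=-3.496: |R|=1.17060 >1
Interval (-3.3333, 0).

z* = -3.3333.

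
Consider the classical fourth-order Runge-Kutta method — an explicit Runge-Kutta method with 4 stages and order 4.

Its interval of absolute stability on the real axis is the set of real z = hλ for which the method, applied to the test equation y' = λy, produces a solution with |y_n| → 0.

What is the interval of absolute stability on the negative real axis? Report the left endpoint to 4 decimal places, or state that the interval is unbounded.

z∈(-2.7853,0).

Test eqn y'=λy, z=hλ:
  order 4, 4-stage ⇒ R(z)=1+z+z^2/2+z^3/6+z^4/24
  (e.g. R(-0.64)=0.52810, |R|=0.52810)

Solve |R(x)|<1 on ℝ⁻.
x=-0.64: |R|=0.5281
|R(-2.96)|=1.2970 |R(-1.49)|=0.2741 |R(-1.01)|=0.3717
Bisect:
  x_lo=-3.6725 |R|=3.3952  x_hi=-0.1453 |R|=0.8647
  mid=-1.90892 |R|=0.30700 →hi
  mid=-2.79071 |R|=1.00820 →lo
  mid=-2.34981 |R|=0.51888 →hi
  mid=-2.57026 |R|=0.72133 →hi
  mid=-2.68048 |R|=0.85314 →hi
  mid=-2.73560 |R|=0.92762 →hi
  mid=-2.76315 |R|=0.96713 →hi
  mid=-2.77693 |R|=0.98746 →hi
  mid=-2.78382 |R|=0.99778 →hi
  ...
  [-2.78533,-2.78511] ⇒ x*=-2.7853
So |R|<1 on (-2.7853, 0).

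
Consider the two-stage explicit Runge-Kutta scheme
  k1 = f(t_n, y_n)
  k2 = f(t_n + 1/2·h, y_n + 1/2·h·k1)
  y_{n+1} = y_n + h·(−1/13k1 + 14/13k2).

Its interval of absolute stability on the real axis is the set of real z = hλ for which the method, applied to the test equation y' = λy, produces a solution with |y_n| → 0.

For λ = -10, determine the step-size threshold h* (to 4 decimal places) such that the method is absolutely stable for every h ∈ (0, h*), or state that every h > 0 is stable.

(-1.8571,0); λ=-10 ⇒ h* = (13/7)/10 = 0.1857.

With y'=λy (z=hλ):
  k1=λy_n ⇒ h·k1=z·y_n;  k2=λ(1+1/2z)y_n ⇒ h·k2=z(1+1/2z)y_n
  y_{n+1}/y_n = 1 − 1/13z + 14/13z(1+1/2z) = 1 + z + 7/13z²
  R(z) = 1 + z + 7/13z².

Solve |R(x)|<1 on ℝ⁻.
x=-0.62: |R|=0.5870
R=1: x+7/13x²=0 ⇒ x=−13/7=-1.8571; min R=1−1/(4·7/13)=0.5357>−1
Confirm numerically:
  x=-1.805: |R|=0.94932 <1
  x=-1.388: |R|=0.64937 <1
  x=-0.887: |R|=0.53664 <1
  x=-2.285: |R|=1.52643 >1
  x=-2.104: |R|=1.27967 >1
  x=-1.946: |R|=1.09311 >1
Stable set (-1.8571, 0).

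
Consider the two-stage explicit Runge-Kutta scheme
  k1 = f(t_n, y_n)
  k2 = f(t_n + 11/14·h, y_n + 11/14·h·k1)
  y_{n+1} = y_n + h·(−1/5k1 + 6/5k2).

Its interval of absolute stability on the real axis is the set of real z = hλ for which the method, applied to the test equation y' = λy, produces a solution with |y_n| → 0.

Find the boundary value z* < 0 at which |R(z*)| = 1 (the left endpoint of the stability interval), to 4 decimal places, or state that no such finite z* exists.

left endpoint -1.0606.

Set f=λy, z=hλ:
  k1=λy_n ⇒ h·k1=z·y_n;  k2=λ(1+11/14z)y_n ⇒ h·k2=z(1+11/14z)y_n
  y_{n+1}/y_n = 1 − 1/5z + 6/5z(1+11/14z) = 1 + z + 33/35z²
  ⇒ R(z) = 1 + z + 33/35z².

Find x<0 with |R(x)|<1.
x=-0.83: |R|=0.8195
R=1: x+33/35x²=0 ⇒ x=−35/33=-1.0606; min R=1−1/(4·33/35)=0.7348>−1
Confirm numerically:
  x=-1.033: |R|=0.97311 <1
  x=-0.656: |R|=0.74975 <1
  x=-0.536: |R|=0.73488 <1
  x=-0.482: |R|=0.73705 <1
  x=-1.520: |R|=1.65838 >1
  x=-1.260: |R|=1.23688 >1
Stable set (-1.0606, 0).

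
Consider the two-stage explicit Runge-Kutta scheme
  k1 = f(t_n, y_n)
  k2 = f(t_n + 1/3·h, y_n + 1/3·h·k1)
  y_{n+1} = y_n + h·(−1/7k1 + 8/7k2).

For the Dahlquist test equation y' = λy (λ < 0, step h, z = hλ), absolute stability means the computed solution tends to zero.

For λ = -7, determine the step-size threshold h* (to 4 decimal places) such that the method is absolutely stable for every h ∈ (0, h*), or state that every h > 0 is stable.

With y'=λy (z=hλ):
  k1=λy_n ⇒ h·k1=z·y_n;  k2=λ(1+1/3z)y_n ⇒ h·k2=z(1+1/3z)y_n
  y_{n+1}/y_n = 1 − 1/7z + 8/7z(1+1/3z) = 1 + z + 8/21z²
  so R(z) = 1 + z + 8/21z².

Solve |R(x)|<1 on ℝ⁻.
x=-0.6: |R|=0.5371
R=1: x+8/21x²=0 ⇒ x=−21/8=-2.6250; min R=1−1/(4·8/21)=0.3438>−1
Confirm numerically:
  x=-2.535: |R|=0.91309 <1
  x=-2.043: |R|=0.54704 <1
  x=-1.421: |R|=0.34823 <1
  x=-3.083: |R|=1.53791 >1
  x=-3.063: |R|=1.51108 >1
Interval (-2.6250, 0).

(-2.6250,0); λ=-7 ⇒ h* = (21/8)/7 = 0.3750.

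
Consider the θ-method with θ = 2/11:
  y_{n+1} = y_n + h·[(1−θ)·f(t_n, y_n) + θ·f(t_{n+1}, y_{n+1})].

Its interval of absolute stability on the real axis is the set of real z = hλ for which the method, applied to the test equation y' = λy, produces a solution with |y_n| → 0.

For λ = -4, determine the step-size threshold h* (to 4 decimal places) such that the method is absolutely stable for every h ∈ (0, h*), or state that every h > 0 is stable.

Set f=λy, z=hλ:
  y_{n+1} = y_n + z·[9/11·y_n + 2/11·y_{n+1}] ⇒ (1 − 2/11z)y_{n+1} = (1 + 9/11z)y_n
  Hence R(z) = (1 + 9/11z)/(1 − 2/11z).

Find x<0 with |R(x)|<1.
x=-1.46: |R|=0.1537
R=−1: 1+9/11x = −1+2/11x ⇒ -7/11x=2 ⇒ x=2/(-7/11)=-3.1429
Confirm numerically:
  x=-2.897: |R|=0.89752 <1
  x=-1.698: |R|=0.29744 <1
  x=-1.482: |R|=0.16743 <1
  x=-3.552: |R|=1.15820 >1
  x=-3.545: |R|=1.15561 >1
  x=-3.344: |R|=1.07960 >1
So |R|<1 on (-3.1429, 0).

(-3.1429,0); λ=-4 ⇒ h* = (22/7)/4 = 0.7857.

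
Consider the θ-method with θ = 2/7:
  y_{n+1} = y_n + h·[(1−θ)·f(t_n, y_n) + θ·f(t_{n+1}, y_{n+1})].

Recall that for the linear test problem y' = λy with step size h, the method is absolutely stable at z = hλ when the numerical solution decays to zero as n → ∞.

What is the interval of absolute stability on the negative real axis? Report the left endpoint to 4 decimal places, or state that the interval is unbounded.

Test eqn y'=λy, z=hλ:
  y_{n+1} = y_n + z·[5/7·y_n + 2/7·y_{n+1}] ⇒ (1 − 2/7z)y_{n+1} = (1 + 5/7z)y_n
  so R(z) = (1 + 5/7z)/(1 − 2/7z).

Find x<0 with |R(x)|<1.
x=-0.58: |R|=0.5025
R=−1: 1+5/7x = −1+2/7x ⇒ -3/7x=2 ⇒ x=2/(-3/7)=-4.6667
Confirm numerically:
  x=-4.591: |R|=0.98597 <1
  x=-4.542: |R|=0.97675 <1
  x=-2.165: |R|=0.33760 <1
  x=-5.205: |R|=1.09276 >1
  x=-4.967: |R|=1.05321 >1
  x=-4.744: |R|=1.01407 >1
Interval (-4.6667, 0).

z∈(-4.6667,0).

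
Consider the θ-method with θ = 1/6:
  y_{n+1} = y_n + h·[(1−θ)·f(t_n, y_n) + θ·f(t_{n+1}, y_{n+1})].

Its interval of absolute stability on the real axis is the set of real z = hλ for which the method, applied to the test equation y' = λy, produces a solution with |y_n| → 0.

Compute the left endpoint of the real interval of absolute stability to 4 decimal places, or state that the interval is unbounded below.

left endpoint -3.0000.

Test eqn y'=λy, z=hλ:
  y_{n+1} = y_n + z·[5/6·y_n + 1/6·y_{n+1}] ⇒ (1 − 1/6z)y_{n+1} = (1 + 5/6z)y_n
  so R(z) = (1 + 5/6z)/(1 − 1/6z).

Need |R(x)|<1, x<0.
x=-0.85: |R|=0.2555
R=−1: 1+5/6x = −1+1/6x ⇒ -2/3x=2 ⇒ x=2/(-2/3)=-3.0000
Confirm numerically:
  x=-1.652: |R|=0.29535 <1
  x=-1.441: |R|=0.16194 <1
  x=-1.334: |R|=0.09136 <1
  x=-3.435: |R|=1.18442 >1
  x=-3.251: |R|=1.10853 >1
Stable set (-3.0000, 0).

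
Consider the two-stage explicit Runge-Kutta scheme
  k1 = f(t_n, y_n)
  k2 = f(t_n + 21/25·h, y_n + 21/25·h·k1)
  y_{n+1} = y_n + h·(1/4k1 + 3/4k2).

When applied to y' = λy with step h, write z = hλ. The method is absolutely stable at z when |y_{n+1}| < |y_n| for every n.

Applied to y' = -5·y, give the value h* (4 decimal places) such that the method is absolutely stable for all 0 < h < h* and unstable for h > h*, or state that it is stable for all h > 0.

(-1.5873,0); λ=-5 ⇒ h* = (100/63)/5 = 0.3175.

On y'=λy, z=hλ:
  k1=λy_n ⇒ h·k1=z·y_n;  k2=λ(1+21/25z)y_n ⇒ h·k2=z(1+21/25z)y_n
  y_{n+1}/y_n = 1 + 1/4z + 3/4z(1+21/25z) = 1 + z + 63/100z²
  ⇒ R(z) = 1 + z + 63/100z².

Find x<0 with |R(x)|<1.
x=-1.02: |R|=0.6355
R=1: x+63/100x²=0 ⇒ x=−100/63=-1.5873; min R=1−1/(4·63/100)=0.6032>−1
Confirm numerically:
  x=-1.418: |R|=0.84876 <1
  x=-1.352: |R|=0.79958 <1
  x=-1.192: |R|=0.70314 <1
  x=-1.078: |R|=0.65411 <1
  x=-2.087: |R|=1.65701 >1
  x=-1.835: |R|=1.28635 >1
  x=-1.719: |R|=1.14263 >1
Interval (-1.5873, 0).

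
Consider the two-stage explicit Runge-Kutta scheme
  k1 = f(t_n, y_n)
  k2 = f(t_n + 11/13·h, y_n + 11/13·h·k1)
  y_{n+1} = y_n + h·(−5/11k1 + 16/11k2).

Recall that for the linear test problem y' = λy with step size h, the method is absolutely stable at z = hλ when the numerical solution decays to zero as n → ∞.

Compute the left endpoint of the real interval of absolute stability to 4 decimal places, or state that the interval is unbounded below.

z* = -0.8125.

With y'=λy (z=hλ):
  k1=λy_n ⇒ h·k1=z·y_n;  k2=λ(1+11/13z)y_n ⇒ h·k2=z(1+11/13z)y_n
  y_{n+1}/y_n = 1 − 5/11z + 16/11z(1+11/13z) = 1 + z + 16/13z²
  R(z) = 1 + z + 16/13z².

Boundary: |R(x)|=1, x<0.
x=-1.15: |R|=1.4777
R=1: x+16/13x²=0 ⇒ x=−13/16=-0.8125; min R=1−1/(4·16/13)=0.7969>−1
Confirm numerically:
  x=-0.635: |R|=0.86128 <1
  x=-0.597: |R|=0.84166 <1
  x=-0.400: |R|=0.79692 <1
  x=-0.392: |R|=0.79712 <1
  x=-1.225: |R|=1.62192 >1
  x=-1.005: |R|=1.23811 >1
So |R|<1 on (-0.8125, 0).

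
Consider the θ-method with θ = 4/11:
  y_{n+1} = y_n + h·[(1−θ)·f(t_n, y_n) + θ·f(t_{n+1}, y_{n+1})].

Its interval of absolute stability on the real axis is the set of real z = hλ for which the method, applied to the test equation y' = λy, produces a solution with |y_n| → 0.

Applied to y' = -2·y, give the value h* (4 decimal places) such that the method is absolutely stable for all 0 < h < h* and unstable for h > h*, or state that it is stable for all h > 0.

(-7.3333,0); λ=-2 ⇒ h* = (22/3)/2 = 3.6667.

With y'=λy (z=hλ):
  y_{n+1} = y_n + z·[7/11·y_n + 4/11·y_{n+1}] ⇒ (1 − 4/11z)y_{n+1} = (1 + 7/11z)y_n
  so R(z) = (1 + 7/11z)/(1 − 4/11z).

Find x<0 with |R(x)|<1.
x=-0.59: |R|=0.5142
R=−1: 1+7/11x = −1+4/11x ⇒ -3/11x=2 ⇒ x=2/(-3/11)=-7.3333
Confirm numerically:
  x=-6.795: |R|=0.95770 <1
  x=-5.576: |R|=0.84170 <1
  x=-5.349: |R|=0.81624 <1
  x=-3.639: |R|=0.56632 <1
  x=-7.924: |R|=1.04150 >1
  x=-7.553: |R|=1.01599 >1
  x=-7.376: |R|=1.00316 >1
Stable set (-7.3333, 0).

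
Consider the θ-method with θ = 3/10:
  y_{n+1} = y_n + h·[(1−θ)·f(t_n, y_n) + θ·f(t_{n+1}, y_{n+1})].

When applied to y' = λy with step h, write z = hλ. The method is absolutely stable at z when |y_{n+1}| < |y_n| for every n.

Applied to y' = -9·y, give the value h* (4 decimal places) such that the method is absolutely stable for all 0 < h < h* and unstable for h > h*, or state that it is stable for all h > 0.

(-5.0000,0); λ=-9 ⇒ h* = (5)/9 = 0.5556.

Test eqn y'=λy, z=hλ:
  y_{n+1} = y_n + z·[7/10·y_n + 3/10·y_{n+1}] ⇒ (1 − 3/10z)y_{n+1} = (1 + 7/10z)y_n
  R(z) = (1 + 7/10z)/(1 − 3/10z).

Find x<0 with |R(x)|<1.
x=-1.23: |R|=0.1015
R=−1: 1+7/10x = −1+3/10x ⇒ -2/5x=2 ⇒ x=2/(-2/5)=-5.0000
Confirm numerically:
  x=-4.217: |R|=0.86173 <1
  x=-3.678: |R|=0.74860 <1
  x=-3.549: |R|=0.71889 <1
  x=-3.156: |R|=0.62112 <1
  x=-5.467: |R|=1.07075 >1
  x=-5.257: |R|=1.03989 >1
  x=-5.026: |R|=1.00415 >1
Interval (-5.0000, 0).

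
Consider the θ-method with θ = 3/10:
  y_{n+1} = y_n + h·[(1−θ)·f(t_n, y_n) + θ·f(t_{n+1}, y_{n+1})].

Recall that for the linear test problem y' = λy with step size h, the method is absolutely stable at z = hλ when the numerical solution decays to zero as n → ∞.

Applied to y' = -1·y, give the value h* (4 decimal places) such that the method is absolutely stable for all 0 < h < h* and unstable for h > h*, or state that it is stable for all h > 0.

(-5.0000,0); λ=-1 ⇒ h* = (5)/1 = 5.0000.

Set f=λy, z=hλ:
  y_{n+1} = y_n + z·[7/10·y_n + 3/10·y_{n+1}] ⇒ (1 − 3/10z)y_{n+1} = (1 + 7/10z)y_n
  Hence R(z) = (1 + 7/10z)/(1 − 3/10z).

Boundary: |R(x)|=1, x<0.
x=-0.84: |R|=0.3291
R=−1: 1+7/10x = −1+3/10x ⇒ -2/5x=2 ⇒ x=2/(-2/5)=-5.0000
Confirm numerically:
  x=-4.157: |R|=0.84994 <1
  x=-3.463: |R|=0.69846 <1
  x=-3.240: |R|=0.64300 <1
  x=-2.780: |R|=0.51581 <1
  x=-5.346: |R|=1.05315 >1
  x=-5.298: |R|=1.04603 >1
  x=-5.215: |R|=1.03353 >1
Stable set (-5.0000, 0).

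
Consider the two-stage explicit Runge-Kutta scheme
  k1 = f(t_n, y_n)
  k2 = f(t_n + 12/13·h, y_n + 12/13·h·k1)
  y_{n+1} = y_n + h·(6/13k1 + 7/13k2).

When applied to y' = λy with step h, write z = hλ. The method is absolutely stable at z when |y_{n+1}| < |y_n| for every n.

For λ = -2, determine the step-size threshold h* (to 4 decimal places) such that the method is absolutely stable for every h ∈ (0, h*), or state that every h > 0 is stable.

Set f=λy, z=hλ:
  k1=λy_n ⇒ h·k1=z·y_n;  k2=λ(1+12/13z)y_n ⇒ h·k2=z(1+12/13z)y_n
  y_{n+1}/y_n = 1 + 6/13z + 7/13z(1+12/13z) = 1 + z + 84/169z²
  R(z) = 1 + z + 84/169z².

Need |R(x)|<1, x<0.
x=-1.45: |R|=0.5950
R=1: x+84/169x²=0 ⇒ x=−169/84=-2.0119; min R=1−1/(4·84/169)=0.4970>−1
Confirm numerically:
  x=-1.836: |R|=0.83947 <1
  x=-1.611: |R|=0.67898 <1
  x=-1.568: |R|=0.65404 <1
  x=-0.940: |R|=0.49919 <1
  x=-2.243: |R|=1.25764 >1
  x=-2.194: |R|=1.19858 >1
Stable set (-2.0119, 0).

(-2.0119,0); λ=-2 ⇒ h* = (169/84)/2 = 1.0060.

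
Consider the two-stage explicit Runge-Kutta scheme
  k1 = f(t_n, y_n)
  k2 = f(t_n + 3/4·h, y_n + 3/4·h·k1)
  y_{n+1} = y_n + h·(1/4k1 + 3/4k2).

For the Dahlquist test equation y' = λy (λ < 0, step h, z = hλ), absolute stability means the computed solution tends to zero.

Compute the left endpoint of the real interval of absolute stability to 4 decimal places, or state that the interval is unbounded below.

Test eqn y'=λy, z=hλ:
  k1=λy_n ⇒ h·k1=z·y_n;  k2=λ(1+3/4z)y_n ⇒ h·k2=z(1+3/4z)y_n
  y_{n+1}/y_n = 1 + 1/4z + 3/4z(1+3/4z) = 1 + z + 9/16z²
  ⇒ R(z) = 1 + z + 9/16z².

Find x<0 with |R(x)|<1.
x=-1.66: |R|=0.8900
R=1: x+9/16x²=0 ⇒ x=−16/9=-1.7778; min R=1−1/(4·9/16)=0.5556>−1
Confirm numerically:
  x=-1.368: |R|=0.68468 <1
  x=-1.328: |R|=0.66402 <1
  x=-0.952: |R|=0.55780 <1
  x=-0.834: |R|=0.55725 <1
  x=-2.319: |R|=1.70599 >1
  x=-2.252: |R|=1.60072 >1
Interval (-1.7778, 0).

left endpoint -1.7778.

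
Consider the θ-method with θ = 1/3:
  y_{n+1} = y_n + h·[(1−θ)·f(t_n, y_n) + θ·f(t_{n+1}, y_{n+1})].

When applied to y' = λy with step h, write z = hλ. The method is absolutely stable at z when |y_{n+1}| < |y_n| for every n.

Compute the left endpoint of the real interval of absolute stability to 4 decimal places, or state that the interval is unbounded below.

z* = -6.0000.

Test eqn y'=λy, z=hλ:
  y_{n+1} = y_n + z·[2/3·y_n + 1/3·y_{n+1}] ⇒ (1 − 1/3z)y_{n+1} = (1 + 2/3z)y_n
  so R(z) = (1 + 2/3z)/(1 − 1/3z).

Find x<0 with |R(x)|<1.
x=-0.78: |R|=0.3810
R=−1: 1+2/3x = −1+1/3x ⇒ -1/3x=2 ⇒ x=2/(-1/3)=-6.0000
Confirm numerically:
  x=-4.625: |R|=0.81967 <1
  x=-3.443: |R|=0.60314 <1
  x=-2.620: |R|=0.39858 <1
  x=-6.134: |R|=1.01467 >1
  x=-6.045: |R|=1.00498 >1
Stable set (-6.0000, 0).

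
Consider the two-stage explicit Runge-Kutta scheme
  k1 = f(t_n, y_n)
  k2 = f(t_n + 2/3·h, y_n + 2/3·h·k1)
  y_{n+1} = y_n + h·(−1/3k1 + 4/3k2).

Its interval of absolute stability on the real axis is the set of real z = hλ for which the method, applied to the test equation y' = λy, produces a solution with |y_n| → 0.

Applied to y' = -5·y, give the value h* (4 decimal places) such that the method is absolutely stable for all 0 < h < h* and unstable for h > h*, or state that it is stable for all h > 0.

(-1.1250,0); λ=-5 ⇒ h* = (9/8)/5 = 0.2250.

On y'=λy, z=hλ:
  k1=λy_n ⇒ h·k1=z·y_n;  k2=λ(1+2/3z)y_n ⇒ h·k2=z(1+2/3z)y_n
  y_{n+1}/y_n = 1 − 1/3z + 4/3z(1+2/3z) = 1 + z + 8/9z²
  ⇒ R(z) = 1 + z + 8/9z².

Boundary: |R(x)|=1, x<0.
x=-1.72: |R|=1.9097
R=1: x+8/9x²=0 ⇒ x=−9/8=-1.1250; min R=1−1/(4·8/9)=0.7188>−1
Confirm numerically:
  x=-0.989: |R|=0.88044 <1
  x=-0.830: |R|=0.78236 <1
  x=-0.825: |R|=0.78000 <1
  x=-0.679: |R|=0.73081 <1
  x=-1.308: |R|=1.21277 >1
  x=-1.189: |R|=1.06764 >1
So |R|<1 on (-1.1250, 0).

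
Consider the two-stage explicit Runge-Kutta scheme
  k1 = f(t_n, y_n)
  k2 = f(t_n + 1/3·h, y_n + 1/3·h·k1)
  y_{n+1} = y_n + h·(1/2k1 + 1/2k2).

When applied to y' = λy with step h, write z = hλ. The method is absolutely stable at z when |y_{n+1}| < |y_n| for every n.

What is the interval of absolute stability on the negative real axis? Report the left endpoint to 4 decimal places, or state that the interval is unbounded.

Set f=λy, z=hλ:
  k1=λy_n ⇒ h·k1=z·y_n;  k2=λ(1+1/3z)y_n ⇒ h·k2=z(1+1/3z)y_n
  y_{n+1}/y_n = 1 + 1/2z + 1/2z(1+1/3z) = 1 + z + 1/6z²
  so R(z) = 1 + z + 1/6z².

Solve |R(x)|<1 on ℝ⁻.
x=-1.55: |R|=0.1496
R=1: x+1/6x²=0 ⇒ x=−6=-6.0000; min R=1−1/(4·1/6)=-0.5000>−1
Confirm numerically:
  x=-5.216: |R|=0.31844 <1
  x=-3.903: |R|=0.36410 <1
  x=-3.356: |R|=0.47888 <1
  x=-6.390: |R|=1.41535 >1
  x=-6.216: |R|=1.22378 >1
Stable set (-6.0000, 0).

(-6.0000, 0).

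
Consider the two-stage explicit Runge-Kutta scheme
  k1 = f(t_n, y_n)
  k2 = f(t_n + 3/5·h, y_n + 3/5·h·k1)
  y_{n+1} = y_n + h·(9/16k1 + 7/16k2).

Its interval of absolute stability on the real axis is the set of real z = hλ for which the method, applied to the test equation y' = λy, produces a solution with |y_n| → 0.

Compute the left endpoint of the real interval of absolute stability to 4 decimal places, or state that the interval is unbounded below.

z* = -3.8095.

On y'=λy, z=hλ:
  k1=λy_n ⇒ h·k1=z·y_n;  k2=λ(1+3/5z)y_n ⇒ h·k2=z(1+3/5z)y_n
  y_{n+1}/y_n = 1 + 9/16z + 7/16z(1+3/5z) = 1 + z + 21/80z²
  R(z) = 1 + z + 21/80z².

Solve |R(x)|<1 on ℝ⁻.
x=-0.41: |R|=0.6341
R=1: x+21/80x²=0 ⇒ x=−80/21=-3.8095; min R=1−1/(4·21/80)=0.0476>−1
Confirm numerically:
  x=-3.447: |R|=0.67197 <1
  x=-3.309: |R|=0.56524 <1
  x=-2.291: |R|=0.08678 <1
  x=-4.333: |R|=1.59541 >1
  x=-4.249: |R|=1.49018 >1
  x=-4.085: |R|=1.29540 >1
So |R|<1 on (-3.8095, 0).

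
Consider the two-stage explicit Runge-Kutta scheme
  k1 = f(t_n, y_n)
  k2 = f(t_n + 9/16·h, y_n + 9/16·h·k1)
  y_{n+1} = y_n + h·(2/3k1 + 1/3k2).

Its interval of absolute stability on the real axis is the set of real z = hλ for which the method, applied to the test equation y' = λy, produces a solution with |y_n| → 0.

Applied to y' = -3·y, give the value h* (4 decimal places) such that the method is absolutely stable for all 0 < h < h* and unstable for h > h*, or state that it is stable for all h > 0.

(-5.3333,0); λ=-3 ⇒ h* = (16/3)/3 = 1.7778.

Test eqn y'=λy, z=hλ:
  k1=λy_n ⇒ h·k1=z·y_n;  k2=λ(1+9/16z)y_n ⇒ h·k2=z(1+9/16z)y_n
  y_{n+1}/y_n = 1 + 2/3z + 1/3z(1+9/16z) = 1 + z + 3/16z²
  R(z) = 1 + z + 3/16z².

Boundary: |R(x)|=1, x<0.
x=-1.69: |R|=0.1545
R=1: x+3/16x²=0 ⇒ x=−16/3=-5.3333; min R=1−1/(4·3/16)=-0.3333>−1
Confirm numerically:
  x=-5.106: |R|=0.78236 <1
  x=-4.269: |R|=0.14807 <1
  x=-3.038: |R|=0.30748 <1
  x=-5.512: |R|=1.18465 >1
So |R|<1 on (-5.3333, 0).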